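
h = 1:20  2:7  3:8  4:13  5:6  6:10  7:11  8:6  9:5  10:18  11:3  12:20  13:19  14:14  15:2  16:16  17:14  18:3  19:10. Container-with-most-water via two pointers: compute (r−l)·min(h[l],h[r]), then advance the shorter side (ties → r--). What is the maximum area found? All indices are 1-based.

max area = 240

[1,19] min(20,10)*18=180 best=180 * → r--
[1,18] min(20,3)*17=51 best=180 → r--
[1,17] min(20,14)*16=224 best=224 * → r--
[1,16] min(20,16)*15=240 best=240 * → r--
[1,15] min(20,2)*14=28 best=240 → r--
[1,14] min(20,14)*13=182 best=240 → r--
[1,13] min(20,19)*12=228 best=240 → r--
[1,12] min(20,20)*11=220 best=240 → r--
[1,11] min(20,3)*10=30 best=240 → r--
[1,10] min(20,18)*9=162 best=240 → r--
[1,9] min(20,5)*8=40 best=240 → r--
[1,8] min(20,6)*7=42 best=240 → r--
[1,7] min(20,11)*6=66 best=240 → r--
[1,6] min(20,10)*5=50 best=240 → r--
[1,5] min(20,6)*4=24 best=240 → r--
[1,4] min(20,13)*3=39 best=240 → r--
[1,3] min(20,8)*2=16 best=240 → r--
[1,2] min(20,7)*1=7 best=240 → r--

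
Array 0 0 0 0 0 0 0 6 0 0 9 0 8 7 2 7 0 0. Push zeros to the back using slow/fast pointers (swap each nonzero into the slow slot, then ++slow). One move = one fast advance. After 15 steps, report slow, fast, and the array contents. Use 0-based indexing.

(s=0,f=0) a[fast]=0 → fast++
(s=0,f=1) a[fast]=0 → fast++
(s=0,f=2) a[fast]=0 → fast++
(s=0,f=3) a[fast]=0 → fast++
(s=0,f=4) a[fast]=0 → fast++
(s=0,f=5) a[fast]=0 → fast++
(s=0,f=6) a[fast]=0 → fast++
(s=0,f=7) a[fast]=6≠0 swap→a[0]=6 → slow++,fast++
(s=1,f=8) a[fast]=0 → fast++
(s=1,f=9) a[fast]=0 → fast++
(s=1,f=10) a[fast]=9≠0 swap→a[1]=9 → slow++,fast++
(s=2,f=11) a[fast]=0 → fast++
(s=2,f=12) a[fast]=8≠0 swap→a[2]=8 → slow++,fast++
(s=3,f=13) a[fast]=7≠0 swap→a[3]=7 → slow++,fast++
(s=4,f=14) a[fast]=2≠0 swap→a[4]=2 → slow++,fast++

slow=5, fast=15, a=[6, 9, 8, 7, 2, 0, 0, 0, 0, 0, 0, 0, 0, 0, 0, 7, 0, 0]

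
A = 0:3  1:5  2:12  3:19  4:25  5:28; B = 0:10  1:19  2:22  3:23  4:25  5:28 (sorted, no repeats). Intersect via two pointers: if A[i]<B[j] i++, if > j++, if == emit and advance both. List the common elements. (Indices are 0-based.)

[i=0,j=0] 3<10 → i++
[i=1,j=0] 5<10 → i++
[i=2,j=0] 12>10 → j++
[i=2,j=1] 12<19 → i++
[i=3,j=1] 19==19 emit → i++,j++
[i=4,j=2] 25>22 → j++
[i=4,j=3] 25>23 → j++
[i=4,j=4] 25==25 emit → i++,j++
[i=5,j=5] 28==28 emit → i++,j++

intersection = [19, 25, 28]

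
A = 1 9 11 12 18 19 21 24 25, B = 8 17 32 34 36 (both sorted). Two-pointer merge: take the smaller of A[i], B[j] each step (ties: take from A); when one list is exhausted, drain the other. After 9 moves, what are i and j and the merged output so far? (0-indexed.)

i=0 j=0: A[i]=1<=B[j]=8 take 1, i++
i=1 j=0: A[i]=9>B[j]=8 take 8, j++
i=1 j=1: A[i]=9<=B[j]=17 take 9, i++
i=2 j=1: A[i]=11<=B[j]=17 take 11, i++
i=3 j=1: A[i]=12<=B[j]=17 take 12, i++
i=4 j=1: A[i]=18>B[j]=17 take 17, j++
i=4 j=2: A[i]=18<=B[j]=32 take 18, i++
i=5 j=2: A[i]=19<=B[j]=32 take 19, i++
i=6 j=2: A[i]=21<=B[j]=32 take 21, i++

i=7, j=2, merged so far=[1, 8, 9, 11, 12, 17, 18, 19, 21]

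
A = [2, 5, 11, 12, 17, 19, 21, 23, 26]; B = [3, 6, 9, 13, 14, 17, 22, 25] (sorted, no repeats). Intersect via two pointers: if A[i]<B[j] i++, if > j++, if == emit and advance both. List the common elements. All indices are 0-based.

i=0 j=0: 2<3, i++
i=1 j=0: 5>3, j++
i=1 j=1: 5<6, i++
i=2 j=1: 11>6, j++
i=2 j=2: 11>9, j++
i=2 j=3: 11<13, i++
i=3 j=3: 12<13, i++
i=4 j=3: 17>13, j++
i=4 j=4: 17>14, j++
i=4 j=5: 17==17 emit, i++,j++
i=5 j=6: 19<22, i++
i=6 j=6: 21<22, i++
i=7 j=6: 23>22, j++
i=7 j=7: 23<25, i++
i=8 j=7: 26>25, j++

intersection = [17]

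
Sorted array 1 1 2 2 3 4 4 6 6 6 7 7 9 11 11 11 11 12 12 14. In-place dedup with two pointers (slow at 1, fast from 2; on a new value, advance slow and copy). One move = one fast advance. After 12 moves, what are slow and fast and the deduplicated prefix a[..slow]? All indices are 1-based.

slow=1 fast=2: a[fast]=1=a[slow] dup, fast++
slow=1 fast=3: a[fast]=2≠a[slow]=1 write a[2]=2, slow++,fast++
slow=2 fast=4: a[fast]=2=a[slow] dup, fast++
slow=2 fast=5: a[fast]=3≠a[slow]=2 write a[3]=3, slow++,fast++
slow=3 fast=6: a[fast]=4≠a[slow]=3 write a[4]=4, slow++,fast++
slow=4 fast=7: a[fast]=4=a[slow] dup, fast++
slow=4 fast=8: a[fast]=6≠a[slow]=4 write a[5]=6, slow++,fast++
slow=5 fast=9: a[fast]=6=a[slow] dup, fast++
slow=5 fast=10: a[fast]=6=a[slow] dup, fast++
slow=5 fast=11: a[fast]=7≠a[slow]=6 write a[6]=7, slow++,fast++
slow=6 fast=12: a[fast]=7=a[slow] dup, fast++
slow=6 fast=13: a[fast]=9≠a[slow]=7 write a[7]=9, slow++,fast++

slow=7, fast=14, prefix=[1, 2, 3, 4, 6, 7, 9]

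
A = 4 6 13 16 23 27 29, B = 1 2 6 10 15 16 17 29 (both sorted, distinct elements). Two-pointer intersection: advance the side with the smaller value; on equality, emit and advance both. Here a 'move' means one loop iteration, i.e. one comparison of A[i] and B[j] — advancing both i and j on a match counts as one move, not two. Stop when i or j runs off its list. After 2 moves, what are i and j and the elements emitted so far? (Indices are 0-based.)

i=0 j=0: 4>1, j++
i=0 j=1: 4>2, j++

i=0, j=2, emitted=[]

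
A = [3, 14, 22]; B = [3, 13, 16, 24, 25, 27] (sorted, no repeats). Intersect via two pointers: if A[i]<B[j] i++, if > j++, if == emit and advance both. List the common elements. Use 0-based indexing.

i=0 j=0: 3==3 emit, i++,j++
i=1 j=1: 14>13, j++
i=1 j=2: 14<16, i++
i=2 j=2: 22>16, j++
i=2 j=3: 22<24, i++

intersection = [3]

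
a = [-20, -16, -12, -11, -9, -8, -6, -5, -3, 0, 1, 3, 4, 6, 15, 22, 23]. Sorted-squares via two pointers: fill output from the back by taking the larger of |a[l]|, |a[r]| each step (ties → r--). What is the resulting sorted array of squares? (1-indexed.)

[1,17] |-20|<=|23| out[17]=529 → r--
[1,16] |-20|<=|22| out[16]=484 → r--
[1,15] |-20|>|15| out[15]=400 → l++
[2,15] |-16|>|15| out[14]=256 → l++
[3,15] |-12|<=|15| out[13]=225 → r--
[3,14] |-12|>|6| out[12]=144 → l++
[4,14] |-11|>|6| out[11]=121 → l++
[5,14] |-9|>|6| out[10]=81 → l++
[6,14] |-8|>|6| out[9]=64 → l++
[7,14] |-6|<=|6| out[8]=36 → r--
[7,13] |-6|>|4| out[7]=36 → l++
[8,13] |-5|>|4| out[6]=25 → l++
[9,13] |-3|<=|4| out[5]=16 → r--
[9,12] |-3|<=|3| out[4]=9 → r--
[9,11] |-3|>|1| out[3]=9 → l++
[10,11] |0|<=|1| out[2]=1 → r--
[10,10] |0|<=|0| out[1]=0 → r--

[0, 1, 9, 9, 16, 25, 36, 36, 64, 81, 121, 144, 225, 256, 400, 484, 529]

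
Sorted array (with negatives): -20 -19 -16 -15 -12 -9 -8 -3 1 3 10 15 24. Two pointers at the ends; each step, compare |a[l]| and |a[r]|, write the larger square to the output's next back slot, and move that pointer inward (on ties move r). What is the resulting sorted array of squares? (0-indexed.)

[1, 9, 9, 64, 81, 100, 144, 225, 225, 256, 361, 400, 576]

[0,12] |-20|<=|24| out[12]=576 → r--
[0,11] |-20|>|15| out[11]=400 → l++
[1,11] |-19|>|15| out[10]=361 → l++
[2,11] |-16|>|15| out[9]=256 → l++
[3,11] |-15|<=|15| out[8]=225 → r--
[3,10] |-15|>|10| out[7]=225 → l++
[4,10] |-12|>|10| out[6]=144 → l++
[5,10] |-9|<=|10| out[5]=100 → r--
[5,9] |-9|>|3| out[4]=81 → l++
[6,9] |-8|>|3| out[3]=64 → l++
[7,9] |-3|<=|3| out[2]=9 → r--
[7,8] |-3|>|1| out[1]=9 → l++
[8,8] |1|<=|1| out[0]=1 → r--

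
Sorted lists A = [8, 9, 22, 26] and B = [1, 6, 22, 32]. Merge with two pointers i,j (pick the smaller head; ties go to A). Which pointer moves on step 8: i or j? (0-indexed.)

i=0 j=0: A[i]=8>B[j]=1 take 1, j++
i=0 j=1: A[i]=8>B[j]=6 take 6, j++
i=0 j=2: A[i]=8<=B[j]=22 take 8, i++
i=1 j=2: A[i]=9<=B[j]=22 take 9, i++
i=2 j=2: A[i]=22<=B[j]=22 take 22, i++
i=3 j=2: A[i]=26>B[j]=22 take 22, j++
i=3 j=3: A[i]=26<=B[j]=32 take 26, i++
i=4 j=3: A done, take B[j]=32, j++

j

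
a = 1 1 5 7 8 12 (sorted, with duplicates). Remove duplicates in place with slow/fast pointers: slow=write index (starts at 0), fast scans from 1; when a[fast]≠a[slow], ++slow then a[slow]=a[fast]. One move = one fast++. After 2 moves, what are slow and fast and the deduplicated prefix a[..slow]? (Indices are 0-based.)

slow=0 fast=1: a[fast]=1=a[slow] dup, fast++
slow=0 fast=2: a[fast]=5≠a[slow]=1 write a[1]=5, slow++,fast++

slow=1, fast=3, prefix=[1, 5]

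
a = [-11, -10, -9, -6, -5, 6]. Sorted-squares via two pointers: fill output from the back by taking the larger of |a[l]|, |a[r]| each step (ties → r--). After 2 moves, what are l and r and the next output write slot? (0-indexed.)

l=2, r=5, next write slot=3

[0,5] |-11|>|6| out[5]=121 → l++
[1,5] |-10|>|6| out[4]=100 → l++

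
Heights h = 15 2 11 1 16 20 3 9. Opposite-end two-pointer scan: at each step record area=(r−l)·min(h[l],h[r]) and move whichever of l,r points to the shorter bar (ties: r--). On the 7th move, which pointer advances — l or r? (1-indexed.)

l

[1,8] min(15,9)*7=63 best=63 * → r--
[1,7] min(15,3)*6=18 best=63 → r--
[1,6] min(15,20)*5=75 best=75 * → l++
[2,6] min(2,20)*4=8 best=75 → l++
[3,6] min(11,20)*3=33 best=75 → l++
[4,6] min(1,20)*2=2 best=75 → l++
[5,6] min(16,20)*1=16 best=75 → l++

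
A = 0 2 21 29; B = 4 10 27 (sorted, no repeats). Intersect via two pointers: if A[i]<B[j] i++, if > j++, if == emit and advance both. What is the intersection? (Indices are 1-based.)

intersection = []

[i=1,j=1] 0<4 → i++
[i=2,j=1] 2<4 → i++
[i=3,j=1] 21>4 → j++
[i=3,j=2] 21>10 → j++
[i=3,j=3] 21<27 → i++
[i=4,j=3] 29>27 → j++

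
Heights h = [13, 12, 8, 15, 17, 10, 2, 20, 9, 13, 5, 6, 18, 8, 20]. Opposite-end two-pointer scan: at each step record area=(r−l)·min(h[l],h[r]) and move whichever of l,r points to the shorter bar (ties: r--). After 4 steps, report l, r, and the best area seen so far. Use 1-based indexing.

l=5, r=15, best area=182

[1,15] min(13,20)*14=182 best=182 * → l++
[2,15] min(12,20)*13=156 best=182 → l++
[3,15] min(8,20)*12=96 best=182 → l++
[4,15] min(15,20)*11=165 best=182 → l++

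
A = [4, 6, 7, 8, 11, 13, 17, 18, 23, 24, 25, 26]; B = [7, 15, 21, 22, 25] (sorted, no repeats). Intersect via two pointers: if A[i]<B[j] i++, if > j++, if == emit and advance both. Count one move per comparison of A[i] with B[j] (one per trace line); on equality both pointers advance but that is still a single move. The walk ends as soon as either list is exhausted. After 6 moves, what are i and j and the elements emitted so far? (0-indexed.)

i=0 j=0: 4<7, i++
i=1 j=0: 6<7, i++
i=2 j=0: 7==7 emit, i++,j++
i=3 j=1: 8<15, i++
i=4 j=1: 11<15, i++
i=5 j=1: 13<15, i++

i=6, j=1, emitted=[7]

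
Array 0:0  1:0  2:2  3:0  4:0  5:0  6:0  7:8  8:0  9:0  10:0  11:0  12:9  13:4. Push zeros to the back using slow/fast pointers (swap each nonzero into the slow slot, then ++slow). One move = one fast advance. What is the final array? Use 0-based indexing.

slow=0 fast=0: a[fast]=0, fast++
slow=0 fast=1: a[fast]=0, fast++
slow=0 fast=2: a[fast]=2≠0 swap→a[0]=2, slow++,fast++
slow=1 fast=3: a[fast]=0, fast++
slow=1 fast=4: a[fast]=0, fast++
slow=1 fast=5: a[fast]=0, fast++
slow=1 fast=6: a[fast]=0, fast++
slow=1 fast=7: a[fast]=8≠0 swap→a[1]=8, slow++,fast++
slow=2 fast=8: a[fast]=0, fast++
slow=2 fast=9: a[fast]=0, fast++
slow=2 fast=10: a[fast]=0, fast++
slow=2 fast=11: a[fast]=0, fast++
slow=2 fast=12: a[fast]=9≠0 swap→a[2]=9, slow++,fast++
slow=3 fast=13: a[fast]=4≠0 swap→a[3]=4, slow++,fast++

[2, 8, 9, 4, 0, 0, 0, 0, 0, 0, 0, 0, 0, 0]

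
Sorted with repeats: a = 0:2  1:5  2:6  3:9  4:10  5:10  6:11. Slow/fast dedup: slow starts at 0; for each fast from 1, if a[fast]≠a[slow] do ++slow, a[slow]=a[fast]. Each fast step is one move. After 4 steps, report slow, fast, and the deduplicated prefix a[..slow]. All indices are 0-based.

slow=0 fast=1: a[fast]=5≠a[slow]=2 write a[1]=5, slow++,fast++
slow=1 fast=2: a[fast]=6≠a[slow]=5 write a[2]=6, slow++,fast++
slow=2 fast=3: a[fast]=9≠a[slow]=6 write a[3]=9, slow++,fast++
slow=3 fast=4: a[fast]=10≠a[slow]=9 write a[4]=10, slow++,fast++

slow=4, fast=5, prefix=[2, 5, 6, 9, 10]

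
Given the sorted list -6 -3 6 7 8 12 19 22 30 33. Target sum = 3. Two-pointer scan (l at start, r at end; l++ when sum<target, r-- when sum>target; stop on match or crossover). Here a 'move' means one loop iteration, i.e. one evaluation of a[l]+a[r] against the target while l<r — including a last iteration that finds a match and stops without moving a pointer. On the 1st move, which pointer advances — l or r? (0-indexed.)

r

l=0 r=9: -6+33=27 >3, r--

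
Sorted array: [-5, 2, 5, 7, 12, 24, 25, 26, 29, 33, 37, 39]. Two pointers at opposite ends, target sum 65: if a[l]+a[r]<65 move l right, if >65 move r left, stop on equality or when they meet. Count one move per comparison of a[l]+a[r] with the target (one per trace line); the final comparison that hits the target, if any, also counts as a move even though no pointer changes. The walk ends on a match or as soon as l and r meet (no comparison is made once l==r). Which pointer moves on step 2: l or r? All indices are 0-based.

l

[0,11] -5+39=34 <65 → l++
[1,11] 2+39=41 <65 → l++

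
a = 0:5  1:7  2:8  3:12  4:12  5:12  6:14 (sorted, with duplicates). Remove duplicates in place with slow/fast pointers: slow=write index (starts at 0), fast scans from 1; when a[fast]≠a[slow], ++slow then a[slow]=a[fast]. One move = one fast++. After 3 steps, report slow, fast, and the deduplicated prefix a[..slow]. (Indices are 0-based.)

slow=3, fast=4, prefix=[5, 7, 8, 12]

slow=0 fast=1: a[fast]=7≠a[slow]=5 write a[1]=7, slow++,fast++
slow=1 fast=2: a[fast]=8≠a[slow]=7 write a[2]=8, slow++,fast++
slow=2 fast=3: a[fast]=12≠a[slow]=8 write a[3]=12, slow++,fast++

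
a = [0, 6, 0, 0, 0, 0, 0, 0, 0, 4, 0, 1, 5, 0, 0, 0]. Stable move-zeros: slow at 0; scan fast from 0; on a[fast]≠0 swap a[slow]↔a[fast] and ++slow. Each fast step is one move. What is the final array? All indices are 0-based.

[6, 4, 1, 5, 0, 0, 0, 0, 0, 0, 0, 0, 0, 0, 0, 0]

slow=0 fast=0: a[fast]=0, fast++
slow=0 fast=1: a[fast]=6≠0 swap→a[0]=6, slow++,fast++
slow=1 fast=2: a[fast]=0, fast++
slow=1 fast=3: a[fast]=0, fast++
slow=1 fast=4: a[fast]=0, fast++
slow=1 fast=5: a[fast]=0, fast++
slow=1 fast=6: a[fast]=0, fast++
slow=1 fast=7: a[fast]=0, fast++
slow=1 fast=8: a[fast]=0, fast++
slow=1 fast=9: a[fast]=4≠0 swap→a[1]=4, slow++,fast++
slow=2 fast=10: a[fast]=0, fast++
slow=2 fast=11: a[fast]=1≠0 swap→a[2]=1, slow++,fast++
slow=3 fast=12: a[fast]=5≠0 swap→a[3]=5, slow++,fast++
slow=4 fast=13: a[fast]=0, fast++
slow=4 fast=14: a[fast]=0, fast++
slow=4 fast=15: a[fast]=0, fast++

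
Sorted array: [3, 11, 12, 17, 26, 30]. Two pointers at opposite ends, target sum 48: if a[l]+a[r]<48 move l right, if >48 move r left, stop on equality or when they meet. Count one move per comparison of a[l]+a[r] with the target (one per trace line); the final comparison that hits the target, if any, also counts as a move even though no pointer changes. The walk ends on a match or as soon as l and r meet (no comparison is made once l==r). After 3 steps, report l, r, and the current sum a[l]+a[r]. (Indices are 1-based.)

l=4, r=6, sum=47

l=1 r=6: 3+30=33 <48, l++
l=2 r=6: 11+30=41 <48, l++
l=3 r=6: 12+30=42 <48, l++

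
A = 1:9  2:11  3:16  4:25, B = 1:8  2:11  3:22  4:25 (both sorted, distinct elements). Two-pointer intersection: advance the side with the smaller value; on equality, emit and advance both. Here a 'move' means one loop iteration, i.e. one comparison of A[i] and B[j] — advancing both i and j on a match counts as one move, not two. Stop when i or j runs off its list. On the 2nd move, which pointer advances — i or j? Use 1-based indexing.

i

[i=1,j=1] 9>8 → j++
[i=1,j=2] 9<11 → i++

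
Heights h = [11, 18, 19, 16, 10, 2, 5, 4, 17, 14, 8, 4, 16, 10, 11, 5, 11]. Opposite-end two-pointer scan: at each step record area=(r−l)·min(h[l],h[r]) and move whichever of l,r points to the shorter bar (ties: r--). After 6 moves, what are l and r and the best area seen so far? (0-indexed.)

[0,16] min(11,11)*16=176 best=176 * → r--
[0,15] min(11,5)*15=75 best=176 → r--
[0,14] min(11,11)*14=154 best=176 → r--
[0,13] min(11,10)*13=130 best=176 → r--
[0,12] min(11,16)*12=132 best=176 → l++
[1,12] min(18,16)*11=176 best=176 → r--

l=1, r=11, best area=176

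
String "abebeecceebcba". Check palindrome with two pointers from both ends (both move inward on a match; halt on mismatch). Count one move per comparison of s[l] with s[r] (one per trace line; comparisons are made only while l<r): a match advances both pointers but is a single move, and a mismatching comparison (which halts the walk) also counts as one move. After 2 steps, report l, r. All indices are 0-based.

[0,13] 'a'=='a' → l++,r--
[1,12] 'b'=='b' → l++,r--

l=2, r=11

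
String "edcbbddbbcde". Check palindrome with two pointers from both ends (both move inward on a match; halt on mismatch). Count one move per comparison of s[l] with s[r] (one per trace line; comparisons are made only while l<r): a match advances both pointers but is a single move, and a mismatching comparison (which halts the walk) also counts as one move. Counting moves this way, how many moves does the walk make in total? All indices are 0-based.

6 moves

l=0 r=11: 'e'=='e', l++,r--
l=1 r=10: 'd'=='d', l++,r--
l=2 r=9: 'c'=='c', l++,r--
l=3 r=8: 'b'=='b', l++,r--
l=4 r=7: 'b'=='b', l++,r--
l=5 r=6: 'd'=='d', l++,r--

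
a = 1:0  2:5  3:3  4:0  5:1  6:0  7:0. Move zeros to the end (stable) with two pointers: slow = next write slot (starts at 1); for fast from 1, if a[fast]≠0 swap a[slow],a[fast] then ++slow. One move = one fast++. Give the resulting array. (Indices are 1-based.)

(s=1,f=1) a[fast]=0 → fast++
(s=1,f=2) a[fast]=5≠0 swap→a[1]=5 → slow++,fast++
(s=2,f=3) a[fast]=3≠0 swap→a[2]=3 → slow++,fast++
(s=3,f=4) a[fast]=0 → fast++
(s=3,f=5) a[fast]=1≠0 swap→a[3]=1 → slow++,fast++
(s=4,f=6) a[fast]=0 → fast++
(s=4,f=7) a[fast]=0 → fast++

[5, 3, 1, 0, 0, 0, 0]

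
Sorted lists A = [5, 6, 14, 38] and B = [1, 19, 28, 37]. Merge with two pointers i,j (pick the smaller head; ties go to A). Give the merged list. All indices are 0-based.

[1, 5, 6, 14, 19, 28, 37, 38]

[i=0,j=0] A[i]=5>B[j]=1 take 1 → j++
[i=0,j=1] A[i]=5<=B[j]=19 take 5 → i++
[i=1,j=1] A[i]=6<=B[j]=19 take 6 → i++
[i=2,j=1] A[i]=14<=B[j]=19 take 14 → i++
[i=3,j=1] A[i]=38>B[j]=19 take 19 → j++
[i=3,j=2] A[i]=38>B[j]=28 take 28 → j++
[i=3,j=3] A[i]=38>B[j]=37 take 37 → j++
[i=3,j=4] B done, take A[i]=38 → i++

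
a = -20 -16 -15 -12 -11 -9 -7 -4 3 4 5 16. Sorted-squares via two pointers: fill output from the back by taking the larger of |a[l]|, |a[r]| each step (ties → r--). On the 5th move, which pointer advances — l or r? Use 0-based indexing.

l

l=0 r=11: |-20|>|16| out[11]=400, l++
l=1 r=11: |-16|<=|16| out[10]=256, r--
l=1 r=10: |-16|>|5| out[9]=256, l++
l=2 r=10: |-15|>|5| out[8]=225, l++
l=3 r=10: |-12|>|5| out[7]=144, l++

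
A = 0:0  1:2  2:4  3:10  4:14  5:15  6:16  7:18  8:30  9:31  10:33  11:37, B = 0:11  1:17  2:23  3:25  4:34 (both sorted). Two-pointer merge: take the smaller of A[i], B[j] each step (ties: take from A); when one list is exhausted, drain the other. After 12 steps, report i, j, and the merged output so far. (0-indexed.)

i=8, j=4, merged so far=[0, 2, 4, 10, 11, 14, 15, 16, 17, 18, 23, 25]

i=0 j=0: A[i]=0<=B[j]=11 take 0, i++
i=1 j=0: A[i]=2<=B[j]=11 take 2, i++
i=2 j=0: A[i]=4<=B[j]=11 take 4, i++
i=3 j=0: A[i]=10<=B[j]=11 take 10, i++
i=4 j=0: A[i]=14>B[j]=11 take 11, j++
i=4 j=1: A[i]=14<=B[j]=17 take 14, i++
i=5 j=1: A[i]=15<=B[j]=17 take 15, i++
i=6 j=1: A[i]=16<=B[j]=17 take 16, i++
i=7 j=1: A[i]=18>B[j]=17 take 17, j++
i=7 j=2: A[i]=18<=B[j]=23 take 18, i++
i=8 j=2: A[i]=30>B[j]=23 take 23, j++
i=8 j=3: A[i]=30>B[j]=25 take 25, j++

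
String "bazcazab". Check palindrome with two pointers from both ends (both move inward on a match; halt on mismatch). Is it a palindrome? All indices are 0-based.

[0,7] 'b'=='b' → l++,r--
[1,6] 'a'=='a' → l++,r--
[2,5] 'z'=='z' → l++,r--
[3,4] 'c'!='a' → stop

not a palindrome (mismatch at 3,4)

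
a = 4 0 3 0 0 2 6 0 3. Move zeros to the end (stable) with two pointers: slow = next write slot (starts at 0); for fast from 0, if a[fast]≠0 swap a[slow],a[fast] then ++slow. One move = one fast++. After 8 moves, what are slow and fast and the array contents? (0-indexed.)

(s=0,f=0) a[fast]=4≠0 swap→a[0]=4 → slow++,fast++
(s=1,f=1) a[fast]=0 → fast++
(s=1,f=2) a[fast]=3≠0 swap→a[1]=3 → slow++,fast++
(s=2,f=3) a[fast]=0 → fast++
(s=2,f=4) a[fast]=0 → fast++
(s=2,f=5) a[fast]=2≠0 swap→a[2]=2 → slow++,fast++
(s=3,f=6) a[fast]=6≠0 swap→a[3]=6 → slow++,fast++
(s=4,f=7) a[fast]=0 → fast++

slow=4, fast=8, a=[4, 3, 2, 6, 0, 0, 0, 0, 3]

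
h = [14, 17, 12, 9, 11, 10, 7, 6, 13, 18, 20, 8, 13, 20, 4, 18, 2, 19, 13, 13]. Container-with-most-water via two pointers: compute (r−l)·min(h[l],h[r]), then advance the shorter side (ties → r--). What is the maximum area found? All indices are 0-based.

[0,19] min(14,13)*19=247 best=247 * → r--
[0,18] min(14,13)*18=234 best=247 → r--
[0,17] min(14,19)*17=238 best=247 → l++
[1,17] min(17,19)*16=272 best=272 * → l++
[2,17] min(12,19)*15=180 best=272 → l++
[3,17] min(9,19)*14=126 best=272 → l++
[4,17] min(11,19)*13=143 best=272 → l++
[5,17] min(10,19)*12=120 best=272 → l++
[6,17] min(7,19)*11=77 best=272 → l++
[7,17] min(6,19)*10=60 best=272 → l++
[8,17] min(13,19)*9=117 best=272 → l++
[9,17] min(18,19)*8=144 best=272 → l++
[10,17] min(20,19)*7=133 best=272 → r--
[10,16] min(20,2)*6=12 best=272 → r--
[10,15] min(20,18)*5=90 best=272 → r--
[10,14] min(20,4)*4=16 best=272 → r--
[10,13] min(20,20)*3=60 best=272 → r--
[10,12] min(20,13)*2=26 best=272 → r--
[10,11] min(20,8)*1=8 best=272 → r--

max area = 272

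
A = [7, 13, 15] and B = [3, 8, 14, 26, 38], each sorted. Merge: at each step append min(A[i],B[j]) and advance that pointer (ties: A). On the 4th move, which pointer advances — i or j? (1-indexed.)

i

i=1 j=1: A[i]=7>B[j]=3 take 3, j++
i=1 j=2: A[i]=7<=B[j]=8 take 7, i++
i=2 j=2: A[i]=13>B[j]=8 take 8, j++
i=2 j=3: A[i]=13<=B[j]=14 take 13, i++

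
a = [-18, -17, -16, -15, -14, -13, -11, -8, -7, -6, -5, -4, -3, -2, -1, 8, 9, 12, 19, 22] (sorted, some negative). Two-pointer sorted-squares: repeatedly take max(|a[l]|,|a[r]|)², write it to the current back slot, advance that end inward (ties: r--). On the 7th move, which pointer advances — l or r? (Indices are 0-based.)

l

l=0 r=19: |-18|<=|22| out[19]=484, r--
l=0 r=18: |-18|<=|19| out[18]=361, r--
l=0 r=17: |-18|>|12| out[17]=324, l++
l=1 r=17: |-17|>|12| out[16]=289, l++
l=2 r=17: |-16|>|12| out[15]=256, l++
l=3 r=17: |-15|>|12| out[14]=225, l++
l=4 r=17: |-14|>|12| out[13]=196, l++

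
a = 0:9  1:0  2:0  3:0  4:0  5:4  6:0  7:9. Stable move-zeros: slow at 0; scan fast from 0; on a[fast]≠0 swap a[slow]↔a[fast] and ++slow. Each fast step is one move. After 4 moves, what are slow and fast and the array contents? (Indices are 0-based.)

(s=0,f=0) a[fast]=9≠0 swap→a[0]=9 → slow++,fast++
(s=1,f=1) a[fast]=0 → fast++
(s=1,f=2) a[fast]=0 → fast++
(s=1,f=3) a[fast]=0 → fast++

slow=1, fast=4, a=[9, 0, 0, 0, 0, 4, 0, 9]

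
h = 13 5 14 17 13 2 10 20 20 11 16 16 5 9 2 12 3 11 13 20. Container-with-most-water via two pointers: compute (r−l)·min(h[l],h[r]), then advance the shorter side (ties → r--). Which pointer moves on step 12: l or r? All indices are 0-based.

[0,19] min(13,20)*19=247 best=247 * → l++
[1,19] min(5,20)*18=90 best=247 → l++
[2,19] min(14,20)*17=238 best=247 → l++
[3,19] min(17,20)*16=272 best=272 * → l++
[4,19] min(13,20)*15=195 best=272 → l++
[5,19] min(2,20)*14=28 best=272 → l++
[6,19] min(10,20)*13=130 best=272 → l++
[7,19] min(20,20)*12=240 best=272 → r--
[7,18] min(20,13)*11=143 best=272 → r--
[7,17] min(20,11)*10=110 best=272 → r--
[7,16] min(20,3)*9=27 best=272 → r--
[7,15] min(20,12)*8=96 best=272 → r--

r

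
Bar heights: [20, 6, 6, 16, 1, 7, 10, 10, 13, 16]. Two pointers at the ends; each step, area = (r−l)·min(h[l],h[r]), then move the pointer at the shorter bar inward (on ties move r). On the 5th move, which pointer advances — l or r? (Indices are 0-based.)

[0,9] min(20,16)*9=144 best=144 * → r--
[0,8] min(20,13)*8=104 best=144 → r--
[0,7] min(20,10)*7=70 best=144 → r--
[0,6] min(20,10)*6=60 best=144 → r--
[0,5] min(20,7)*5=35 best=144 → r--

r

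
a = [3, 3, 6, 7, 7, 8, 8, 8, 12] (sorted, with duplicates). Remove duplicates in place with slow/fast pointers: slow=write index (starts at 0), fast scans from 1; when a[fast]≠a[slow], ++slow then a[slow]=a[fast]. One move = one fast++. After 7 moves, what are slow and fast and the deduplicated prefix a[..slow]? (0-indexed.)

slow=3, fast=8, prefix=[3, 6, 7, 8]

(s=0,f=1) a[fast]=3=a[slow] dup → fast++
(s=0,f=2) a[fast]=6≠a[slow]=3 write a[1]=6 → slow++,fast++
(s=1,f=3) a[fast]=7≠a[slow]=6 write a[2]=7 → slow++,fast++
(s=2,f=4) a[fast]=7=a[slow] dup → fast++
(s=2,f=5) a[fast]=8≠a[slow]=7 write a[3]=8 → slow++,fast++
(s=3,f=6) a[fast]=8=a[slow] dup → fast++
(s=3,f=7) a[fast]=8=a[slow] dup → fast++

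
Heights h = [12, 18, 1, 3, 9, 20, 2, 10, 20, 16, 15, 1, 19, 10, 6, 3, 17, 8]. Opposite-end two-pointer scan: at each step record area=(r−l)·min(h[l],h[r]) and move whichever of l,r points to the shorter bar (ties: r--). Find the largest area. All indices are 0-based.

max area = 255

l=0 r=17: min(12,8)*17=136 best=136 *, r--
l=0 r=16: min(12,17)*16=192 best=192 *, l++
l=1 r=16: min(18,17)*15=255 best=255 *, r--
l=1 r=15: min(18,3)*14=42 best=255, r--
l=1 r=14: min(18,6)*13=78 best=255, r--
l=1 r=13: min(18,10)*12=120 best=255, r--
l=1 r=12: min(18,19)*11=198 best=255, l++
l=2 r=12: min(1,19)*10=10 best=255, l++
l=3 r=12: min(3,19)*9=27 best=255, l++
l=4 r=12: min(9,19)*8=72 best=255, l++
l=5 r=12: min(20,19)*7=133 best=255, r--
l=5 r=11: min(20,1)*6=6 best=255, r--
l=5 r=10: min(20,15)*5=75 best=255, r--
l=5 r=9: min(20,16)*4=64 best=255, r--
l=5 r=8: min(20,20)*3=60 best=255, r--
l=5 r=7: min(20,10)*2=20 best=255, r--
l=5 r=6: min(20,2)*1=2 best=255, r--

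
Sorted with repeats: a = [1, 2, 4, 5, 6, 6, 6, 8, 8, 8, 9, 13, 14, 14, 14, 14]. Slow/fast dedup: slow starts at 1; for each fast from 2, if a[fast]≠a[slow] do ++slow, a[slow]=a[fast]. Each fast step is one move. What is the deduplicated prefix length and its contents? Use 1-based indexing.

length 9; prefix = [1, 2, 4, 5, 6, 8, 9, 13, 14]

(s=1,f=2) a[fast]=2≠a[slow]=1 write a[2]=2 → slow++,fast++
(s=2,f=3) a[fast]=4≠a[slow]=2 write a[3]=4 → slow++,fast++
(s=3,f=4) a[fast]=5≠a[slow]=4 write a[4]=5 → slow++,fast++
(s=4,f=5) a[fast]=6≠a[slow]=5 write a[5]=6 → slow++,fast++
(s=5,f=6) a[fast]=6=a[slow] dup → fast++
(s=5,f=7) a[fast]=6=a[slow] dup → fast++
(s=5,f=8) a[fast]=8≠a[slow]=6 write a[6]=8 → slow++,fast++
(s=6,f=9) a[fast]=8=a[slow] dup → fast++
(s=6,f=10) a[fast]=8=a[slow] dup → fast++
(s=6,f=11) a[fast]=9≠a[slow]=8 write a[7]=9 → slow++,fast++
(s=7,f=12) a[fast]=13≠a[slow]=9 write a[8]=13 → slow++,fast++
(s=8,f=13) a[fast]=14≠a[slow]=13 write a[9]=14 → slow++,fast++
(s=9,f=14) a[fast]=14=a[slow] dup → fast++
(s=9,f=15) a[fast]=14=a[slow] dup → fast++
(s=9,f=16) a[fast]=14=a[slow] dup → fast++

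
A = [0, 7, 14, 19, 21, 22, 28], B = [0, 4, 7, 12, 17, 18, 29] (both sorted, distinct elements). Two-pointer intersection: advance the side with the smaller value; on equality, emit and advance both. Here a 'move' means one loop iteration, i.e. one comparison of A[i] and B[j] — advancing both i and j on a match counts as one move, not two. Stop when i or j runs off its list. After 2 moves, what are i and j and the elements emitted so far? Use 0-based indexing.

i=0 j=0: 0==0 emit, i++,j++
i=1 j=1: 7>4, j++

i=1, j=2, emitted=[0]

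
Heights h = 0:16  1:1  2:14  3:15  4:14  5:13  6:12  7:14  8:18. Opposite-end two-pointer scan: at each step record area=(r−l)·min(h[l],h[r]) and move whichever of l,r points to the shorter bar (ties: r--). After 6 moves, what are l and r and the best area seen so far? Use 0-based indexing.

l=6, r=8, best area=128

l=0 r=8: min(16,18)*8=128 best=128 *, l++
l=1 r=8: min(1,18)*7=7 best=128, l++
l=2 r=8: min(14,18)*6=84 best=128, l++
l=3 r=8: min(15,18)*5=75 best=128, l++
l=4 r=8: min(14,18)*4=56 best=128, l++
l=5 r=8: min(13,18)*3=39 best=128, l++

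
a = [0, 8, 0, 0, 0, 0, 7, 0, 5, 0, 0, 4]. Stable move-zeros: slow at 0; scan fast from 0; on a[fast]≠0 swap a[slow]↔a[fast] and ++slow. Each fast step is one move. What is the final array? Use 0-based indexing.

[8, 7, 5, 4, 0, 0, 0, 0, 0, 0, 0, 0]

slow=0 fast=0: a[fast]=0, fast++
slow=0 fast=1: a[fast]=8≠0 swap→a[0]=8, slow++,fast++
slow=1 fast=2: a[fast]=0, fast++
slow=1 fast=3: a[fast]=0, fast++
slow=1 fast=4: a[fast]=0, fast++
slow=1 fast=5: a[fast]=0, fast++
slow=1 fast=6: a[fast]=7≠0 swap→a[1]=7, slow++,fast++
slow=2 fast=7: a[fast]=0, fast++
slow=2 fast=8: a[fast]=5≠0 swap→a[2]=5, slow++,fast++
slow=3 fast=9: a[fast]=0, fast++
slow=3 fast=10: a[fast]=0, fast++
slow=3 fast=11: a[fast]=4≠0 swap→a[3]=4, slow++,fast++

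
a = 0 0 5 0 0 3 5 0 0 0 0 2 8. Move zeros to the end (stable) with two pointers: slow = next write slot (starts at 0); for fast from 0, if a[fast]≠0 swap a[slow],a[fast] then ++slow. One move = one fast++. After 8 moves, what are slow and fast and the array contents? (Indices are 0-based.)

slow=0 fast=0: a[fast]=0, fast++
slow=0 fast=1: a[fast]=0, fast++
slow=0 fast=2: a[fast]=5≠0 swap→a[0]=5, slow++,fast++
slow=1 fast=3: a[fast]=0, fast++
slow=1 fast=4: a[fast]=0, fast++
slow=1 fast=5: a[fast]=3≠0 swap→a[1]=3, slow++,fast++
slow=2 fast=6: a[fast]=5≠0 swap→a[2]=5, slow++,fast++
slow=3 fast=7: a[fast]=0, fast++

slow=3, fast=8, a=[5, 3, 5, 0, 0, 0, 0, 0, 0, 0, 0, 2, 8]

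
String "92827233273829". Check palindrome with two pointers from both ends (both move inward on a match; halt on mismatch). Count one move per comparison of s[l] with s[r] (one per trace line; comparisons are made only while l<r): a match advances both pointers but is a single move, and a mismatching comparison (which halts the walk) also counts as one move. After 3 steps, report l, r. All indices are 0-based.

l=3, r=10

l=0 r=13: '9'=='9', l++,r--
l=1 r=12: '2'=='2', l++,r--
l=2 r=11: '8'=='8', l++,r--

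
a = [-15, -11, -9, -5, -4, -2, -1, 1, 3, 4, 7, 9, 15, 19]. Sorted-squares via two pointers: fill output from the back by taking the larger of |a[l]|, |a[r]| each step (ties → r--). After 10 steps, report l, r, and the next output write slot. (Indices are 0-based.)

l=5, r=8, next write slot=3

l=0 r=13: |-15|<=|19| out[13]=361, r--
l=0 r=12: |-15|<=|15| out[12]=225, r--
l=0 r=11: |-15|>|9| out[11]=225, l++
l=1 r=11: |-11|>|9| out[10]=121, l++
l=2 r=11: |-9|<=|9| out[9]=81, r--
l=2 r=10: |-9|>|7| out[8]=81, l++
l=3 r=10: |-5|<=|7| out[7]=49, r--
l=3 r=9: |-5|>|4| out[6]=25, l++
l=4 r=9: |-4|<=|4| out[5]=16, r--
l=4 r=8: |-4|>|3| out[4]=16, l++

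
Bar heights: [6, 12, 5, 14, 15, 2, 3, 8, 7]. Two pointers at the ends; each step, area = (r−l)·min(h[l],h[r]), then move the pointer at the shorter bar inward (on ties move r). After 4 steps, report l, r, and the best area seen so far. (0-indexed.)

l=1, r=5, best area=49

[0,8] min(6,7)*8=48 best=48 * → l++
[1,8] min(12,7)*7=49 best=49 * → r--
[1,7] min(12,8)*6=48 best=49 → r--
[1,6] min(12,3)*5=15 best=49 → r--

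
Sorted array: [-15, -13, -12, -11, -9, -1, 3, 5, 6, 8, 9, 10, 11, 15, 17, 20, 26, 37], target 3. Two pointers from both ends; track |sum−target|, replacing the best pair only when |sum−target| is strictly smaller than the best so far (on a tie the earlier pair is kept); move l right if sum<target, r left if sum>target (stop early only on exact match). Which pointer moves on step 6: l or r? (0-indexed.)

[0,17] -15+37=22 d=19 * → r--
[0,16] -15+26=11 d=8 * → r--
[0,15] -15+20=5 d=2 * → r--
[0,14] -15+17=2 d=1 * → l++
[1,14] -13+17=4 d=1 → r--
[1,13] -13+15=2 d=1 → l++

l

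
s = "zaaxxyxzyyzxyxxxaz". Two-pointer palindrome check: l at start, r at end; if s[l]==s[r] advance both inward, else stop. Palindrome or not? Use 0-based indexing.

[0,17] 'z'=='z' → l++,r--
[1,16] 'a'=='a' → l++,r--
[2,15] 'a'!='x' → stop

not a palindrome (mismatch at 2,15)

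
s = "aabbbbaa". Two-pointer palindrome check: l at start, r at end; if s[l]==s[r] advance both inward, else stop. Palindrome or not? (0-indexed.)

l=0 r=7: 'a'=='a', l++,r--
l=1 r=6: 'a'=='a', l++,r--
l=2 r=5: 'b'=='b', l++,r--
l=3 r=4: 'b'=='b', l++,r--

palindrome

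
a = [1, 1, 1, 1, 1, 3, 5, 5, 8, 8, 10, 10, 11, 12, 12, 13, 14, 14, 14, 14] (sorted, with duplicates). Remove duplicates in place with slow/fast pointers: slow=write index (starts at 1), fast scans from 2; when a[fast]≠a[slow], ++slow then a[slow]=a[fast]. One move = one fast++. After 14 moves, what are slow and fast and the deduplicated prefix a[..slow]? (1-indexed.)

slow=7, fast=16, prefix=[1, 3, 5, 8, 10, 11, 12]

(s=1,f=2) a[fast]=1=a[slow] dup → fast++
(s=1,f=3) a[fast]=1=a[slow] dup → fast++
(s=1,f=4) a[fast]=1=a[slow] dup → fast++
(s=1,f=5) a[fast]=1=a[slow] dup → fast++
(s=1,f=6) a[fast]=3≠a[slow]=1 write a[2]=3 → slow++,fast++
(s=2,f=7) a[fast]=5≠a[slow]=3 write a[3]=5 → slow++,fast++
(s=3,f=8) a[fast]=5=a[slow] dup → fast++
(s=3,f=9) a[fast]=8≠a[slow]=5 write a[4]=8 → slow++,fast++
(s=4,f=10) a[fast]=8=a[slow] dup → fast++
(s=4,f=11) a[fast]=10≠a[slow]=8 write a[5]=10 → slow++,fast++
(s=5,f=12) a[fast]=10=a[slow] dup → fast++
(s=5,f=13) a[fast]=11≠a[slow]=10 write a[6]=11 → slow++,fast++
(s=6,f=14) a[fast]=12≠a[slow]=11 write a[7]=12 → slow++,fast++
(s=7,f=15) a[fast]=12=a[slow] dup → fast++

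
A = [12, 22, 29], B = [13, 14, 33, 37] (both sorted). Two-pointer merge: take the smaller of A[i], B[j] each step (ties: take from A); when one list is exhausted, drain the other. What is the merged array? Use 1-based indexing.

[i=1,j=1] A[i]=12<=B[j]=13 take 12 → i++
[i=2,j=1] A[i]=22>B[j]=13 take 13 → j++
[i=2,j=2] A[i]=22>B[j]=14 take 14 → j++
[i=2,j=3] A[i]=22<=B[j]=33 take 22 → i++
[i=3,j=3] A[i]=29<=B[j]=33 take 29 → i++
[i=4,j=3] A done, take B[j]=33 → j++
[i=4,j=4] A done, take B[j]=37 → j++

[12, 13, 14, 22, 29, 33, 37]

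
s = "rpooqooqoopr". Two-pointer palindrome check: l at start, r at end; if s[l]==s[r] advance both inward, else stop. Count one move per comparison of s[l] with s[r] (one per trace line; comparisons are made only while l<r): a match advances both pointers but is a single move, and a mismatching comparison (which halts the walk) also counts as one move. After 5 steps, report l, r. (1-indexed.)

l=6, r=7

l=1 r=12: 'r'=='r', l++,r--
l=2 r=11: 'p'=='p', l++,r--
l=3 r=10: 'o'=='o', l++,r--
l=4 r=9: 'o'=='o', l++,r--
l=5 r=8: 'q'=='q', l++,r--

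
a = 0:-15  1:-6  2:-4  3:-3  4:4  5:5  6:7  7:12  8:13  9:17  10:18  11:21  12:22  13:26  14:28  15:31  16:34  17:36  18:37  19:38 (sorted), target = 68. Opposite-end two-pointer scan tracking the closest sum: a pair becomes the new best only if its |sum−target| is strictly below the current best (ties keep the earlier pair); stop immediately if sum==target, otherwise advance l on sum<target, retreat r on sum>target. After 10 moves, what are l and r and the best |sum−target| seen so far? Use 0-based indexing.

l=10, r=19, best |Δ|=13

[0,19] -15+38=23 d=45 * → l++
[1,19] -6+38=32 d=36 * → l++
[2,19] -4+38=34 d=34 * → l++
[3,19] -3+38=35 d=33 * → l++
[4,19] 4+38=42 d=26 * → l++
[5,19] 5+38=43 d=25 * → l++
[6,19] 7+38=45 d=23 * → l++
[7,19] 12+38=50 d=18 * → l++
[8,19] 13+38=51 d=17 * → l++
[9,19] 17+38=55 d=13 * → l++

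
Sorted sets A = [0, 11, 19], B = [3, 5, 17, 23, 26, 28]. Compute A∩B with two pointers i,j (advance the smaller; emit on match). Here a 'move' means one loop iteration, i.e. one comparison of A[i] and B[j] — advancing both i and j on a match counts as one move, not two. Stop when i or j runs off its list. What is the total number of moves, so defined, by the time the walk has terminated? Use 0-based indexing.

[i=0,j=0] 0<3 → i++
[i=1,j=0] 11>3 → j++
[i=1,j=1] 11>5 → j++
[i=1,j=2] 11<17 → i++
[i=2,j=2] 19>17 → j++
[i=2,j=3] 19<23 → i++

6 moves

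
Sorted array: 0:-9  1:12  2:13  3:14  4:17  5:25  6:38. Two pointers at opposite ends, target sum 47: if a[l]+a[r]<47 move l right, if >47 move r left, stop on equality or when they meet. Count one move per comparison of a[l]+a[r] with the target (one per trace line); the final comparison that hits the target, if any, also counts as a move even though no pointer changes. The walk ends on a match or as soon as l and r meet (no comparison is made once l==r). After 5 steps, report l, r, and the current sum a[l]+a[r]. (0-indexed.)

l=0 r=6: -9+38=29 <47, l++
l=1 r=6: 12+38=50 >47, r--
l=1 r=5: 12+25=37 <47, l++
l=2 r=5: 13+25=38 <47, l++
l=3 r=5: 14+25=39 <47, l++

l=4, r=5, sum=42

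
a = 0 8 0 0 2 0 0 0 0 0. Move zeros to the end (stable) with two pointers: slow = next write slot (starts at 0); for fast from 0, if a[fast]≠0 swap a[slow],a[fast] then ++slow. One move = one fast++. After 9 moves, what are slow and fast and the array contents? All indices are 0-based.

slow=0 fast=0: a[fast]=0, fast++
slow=0 fast=1: a[fast]=8≠0 swap→a[0]=8, slow++,fast++
slow=1 fast=2: a[fast]=0, fast++
slow=1 fast=3: a[fast]=0, fast++
slow=1 fast=4: a[fast]=2≠0 swap→a[1]=2, slow++,fast++
slow=2 fast=5: a[fast]=0, fast++
slow=2 fast=6: a[fast]=0, fast++
slow=2 fast=7: a[fast]=0, fast++
slow=2 fast=8: a[fast]=0, fast++

slow=2, fast=9, a=[8, 2, 0, 0, 0, 0, 0, 0, 0, 0]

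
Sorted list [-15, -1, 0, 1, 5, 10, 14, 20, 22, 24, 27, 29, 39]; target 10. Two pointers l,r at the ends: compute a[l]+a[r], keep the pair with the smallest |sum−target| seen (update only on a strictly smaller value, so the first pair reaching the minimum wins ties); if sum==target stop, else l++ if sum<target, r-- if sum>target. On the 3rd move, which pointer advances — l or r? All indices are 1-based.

l=1 r=13: -15+39=24 d=14 *, r--
l=1 r=12: -15+29=14 d=4 *, r--
l=1 r=11: -15+27=12 d=2 *, r--

r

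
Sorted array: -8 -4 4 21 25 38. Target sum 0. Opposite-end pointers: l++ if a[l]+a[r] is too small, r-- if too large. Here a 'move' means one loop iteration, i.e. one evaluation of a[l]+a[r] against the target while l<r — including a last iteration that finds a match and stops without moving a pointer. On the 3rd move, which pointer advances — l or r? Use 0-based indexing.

r

l=0 r=5: -8+38=30 >0, r--
l=0 r=4: -8+25=17 >0, r--
l=0 r=3: -8+21=13 >0, r--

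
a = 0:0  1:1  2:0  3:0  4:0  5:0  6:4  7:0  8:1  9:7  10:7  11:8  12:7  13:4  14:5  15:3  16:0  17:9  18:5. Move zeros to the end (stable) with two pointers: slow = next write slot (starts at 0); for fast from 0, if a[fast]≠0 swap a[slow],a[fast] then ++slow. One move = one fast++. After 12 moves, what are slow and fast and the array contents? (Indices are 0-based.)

slow=6, fast=12, a=[1, 4, 1, 7, 7, 8, 0, 0, 0, 0, 0, 0, 7, 4, 5, 3, 0, 9, 5]

(s=0,f=0) a[fast]=0 → fast++
(s=0,f=1) a[fast]=1≠0 swap→a[0]=1 → slow++,fast++
(s=1,f=2) a[fast]=0 → fast++
(s=1,f=3) a[fast]=0 → fast++
(s=1,f=4) a[fast]=0 → fast++
(s=1,f=5) a[fast]=0 → fast++
(s=1,f=6) a[fast]=4≠0 swap→a[1]=4 → slow++,fast++
(s=2,f=7) a[fast]=0 → fast++
(s=2,f=8) a[fast]=1≠0 swap→a[2]=1 → slow++,fast++
(s=3,f=9) a[fast]=7≠0 swap→a[3]=7 → slow++,fast++
(s=4,f=10) a[fast]=7≠0 swap→a[4]=7 → slow++,fast++
(s=5,f=11) a[fast]=8≠0 swap→a[5]=8 → slow++,fast++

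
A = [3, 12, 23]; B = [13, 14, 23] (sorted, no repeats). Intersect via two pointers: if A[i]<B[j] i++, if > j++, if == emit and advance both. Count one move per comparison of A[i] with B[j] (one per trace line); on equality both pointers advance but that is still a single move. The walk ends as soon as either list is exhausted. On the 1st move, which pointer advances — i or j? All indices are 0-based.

i

[i=0,j=0] 3<13 → i++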